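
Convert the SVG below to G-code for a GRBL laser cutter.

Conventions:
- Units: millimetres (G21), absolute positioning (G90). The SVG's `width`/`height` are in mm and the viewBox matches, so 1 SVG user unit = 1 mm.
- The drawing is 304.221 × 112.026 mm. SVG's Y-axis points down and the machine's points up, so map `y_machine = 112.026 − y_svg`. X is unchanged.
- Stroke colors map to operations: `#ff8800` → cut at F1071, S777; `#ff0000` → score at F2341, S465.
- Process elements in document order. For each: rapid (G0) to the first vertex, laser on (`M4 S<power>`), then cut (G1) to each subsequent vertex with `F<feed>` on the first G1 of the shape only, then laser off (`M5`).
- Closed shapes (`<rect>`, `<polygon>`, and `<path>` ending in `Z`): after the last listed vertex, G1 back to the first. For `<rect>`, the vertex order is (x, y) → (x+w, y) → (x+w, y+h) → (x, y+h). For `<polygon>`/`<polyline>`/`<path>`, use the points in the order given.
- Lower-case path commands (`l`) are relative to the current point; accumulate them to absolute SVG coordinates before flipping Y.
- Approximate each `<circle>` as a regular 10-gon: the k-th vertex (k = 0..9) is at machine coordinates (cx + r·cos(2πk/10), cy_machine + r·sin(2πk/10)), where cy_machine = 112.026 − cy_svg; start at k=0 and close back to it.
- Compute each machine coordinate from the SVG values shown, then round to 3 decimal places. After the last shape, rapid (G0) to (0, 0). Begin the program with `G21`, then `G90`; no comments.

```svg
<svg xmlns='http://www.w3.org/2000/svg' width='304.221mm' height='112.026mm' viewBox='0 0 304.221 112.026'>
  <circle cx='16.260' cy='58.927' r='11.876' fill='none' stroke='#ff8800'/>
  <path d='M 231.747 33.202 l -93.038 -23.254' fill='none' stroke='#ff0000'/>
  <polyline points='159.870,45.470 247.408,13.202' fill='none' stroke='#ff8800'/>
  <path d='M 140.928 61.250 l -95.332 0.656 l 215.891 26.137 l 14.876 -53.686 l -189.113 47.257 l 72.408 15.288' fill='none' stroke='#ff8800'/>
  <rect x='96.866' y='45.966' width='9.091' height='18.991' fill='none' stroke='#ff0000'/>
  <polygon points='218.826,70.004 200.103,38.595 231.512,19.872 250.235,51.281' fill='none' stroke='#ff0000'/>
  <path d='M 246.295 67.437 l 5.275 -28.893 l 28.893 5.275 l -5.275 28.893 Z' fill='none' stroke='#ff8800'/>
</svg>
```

G21
G90
G0 X28.136 Y53.099
M4 S777
G1 X25.868 Y60.080 F1071
G1 X19.930 Y64.394
G1 X12.590 Y64.394
G1 X6.652 Y60.080
G1 X4.384 Y53.099
G1 X6.652 Y46.118
G1 X12.590 Y41.804
G1 X19.930 Y41.804
G1 X25.868 Y46.118
G1 X28.136 Y53.099
M5
G0 X231.747 Y78.824
M4 S465
G1 X138.709 Y102.078 F2341
M5
G0 X159.870 Y66.556
M4 S777
G1 X247.408 Y98.824 F1071
M5
G0 X140.928 Y50.776
M4 S777
G1 X45.596 Y50.120 F1071
G1 X261.487 Y23.983
G1 X276.363 Y77.669
G1 X87.250 Y30.412
G1 X159.658 Y15.124
M5
G0 X96.866 Y66.060
M4 S465
G1 X105.957 Y66.060 F2341
G1 X105.957 Y47.069
G1 X96.866 Y47.069
G1 X96.866 Y66.060
M5
G0 X218.826 Y42.022
M4 S465
G1 X200.103 Y73.431 F2341
G1 X231.512 Y92.154
G1 X250.235 Y60.745
G1 X218.826 Y42.022
M5
G0 X246.295 Y44.589
M4 S777
G1 X251.570 Y73.482 F1071
G1 X280.463 Y68.207
G1 X275.188 Y39.314
G1 X246.295 Y44.589
M5
G0 X0.000 Y0.000

viewBox `0 0 304.221 112.026` with mm width/height → 1 unit = 1 mm. Flip: y_m = 112.026 − y_svg.

**Shape 1** — `<circle>` circle, stroke `#ff8800` → cut (S777, F1071). Machine vertices: (28.136,53.099) → (25.868,60.080) → (19.930,64.394) → (12.590,64.394) → (6.652,60.080) → (4.384,53.099) → (6.652,46.118) → (12.590,41.804) → (19.930,41.804) → (25.868,46.118) → (28.136,53.099). Closed: final G1 returns to the first vertex.

**Shape 2** — `<path>` line segment, stroke `#ff0000` → score (S465, F2341). Machine vertices: (231.747,78.824) → (138.709,102.078). Open path.

**Shape 3** — `<polyline>` line segment, stroke `#ff8800` → cut (S777, F1071). Machine vertices: (159.870,66.556) → (247.408,98.824). Open path.

**Shape 4** — `<path>` open polyline, stroke `#ff8800` → cut (S777, F1071). Machine vertices: (140.928,50.776) → (45.596,50.120) → (261.487,23.983) → (276.363,77.669) → (87.250,30.412) → (159.658,15.124). Open path.

**Shape 5** — `<rect>` rectangle, stroke `#ff0000` → score (S465, F2341). Machine vertices: (96.866,66.060) → (105.957,66.060) → (105.957,47.069) → (96.866,47.069) → (96.866,66.060). Closed: final G1 returns to the first vertex.

**Shape 6** — `<polygon>` regular polygon, stroke `#ff0000` → score (S465, F2341). Machine vertices: (218.826,42.022) → (200.103,73.431) → (231.512,92.154) → (250.235,60.745) → (218.826,42.022). Closed: final G1 returns to the first vertex.

**Shape 7** — `<path>` regular polygon, stroke `#ff8800` → cut (S777, F1071). Machine vertices: (246.295,44.589) → (251.570,73.482) → (280.463,68.207) → (275.188,39.314) → (246.295,44.589). Closed: final G1 returns to the first vertex.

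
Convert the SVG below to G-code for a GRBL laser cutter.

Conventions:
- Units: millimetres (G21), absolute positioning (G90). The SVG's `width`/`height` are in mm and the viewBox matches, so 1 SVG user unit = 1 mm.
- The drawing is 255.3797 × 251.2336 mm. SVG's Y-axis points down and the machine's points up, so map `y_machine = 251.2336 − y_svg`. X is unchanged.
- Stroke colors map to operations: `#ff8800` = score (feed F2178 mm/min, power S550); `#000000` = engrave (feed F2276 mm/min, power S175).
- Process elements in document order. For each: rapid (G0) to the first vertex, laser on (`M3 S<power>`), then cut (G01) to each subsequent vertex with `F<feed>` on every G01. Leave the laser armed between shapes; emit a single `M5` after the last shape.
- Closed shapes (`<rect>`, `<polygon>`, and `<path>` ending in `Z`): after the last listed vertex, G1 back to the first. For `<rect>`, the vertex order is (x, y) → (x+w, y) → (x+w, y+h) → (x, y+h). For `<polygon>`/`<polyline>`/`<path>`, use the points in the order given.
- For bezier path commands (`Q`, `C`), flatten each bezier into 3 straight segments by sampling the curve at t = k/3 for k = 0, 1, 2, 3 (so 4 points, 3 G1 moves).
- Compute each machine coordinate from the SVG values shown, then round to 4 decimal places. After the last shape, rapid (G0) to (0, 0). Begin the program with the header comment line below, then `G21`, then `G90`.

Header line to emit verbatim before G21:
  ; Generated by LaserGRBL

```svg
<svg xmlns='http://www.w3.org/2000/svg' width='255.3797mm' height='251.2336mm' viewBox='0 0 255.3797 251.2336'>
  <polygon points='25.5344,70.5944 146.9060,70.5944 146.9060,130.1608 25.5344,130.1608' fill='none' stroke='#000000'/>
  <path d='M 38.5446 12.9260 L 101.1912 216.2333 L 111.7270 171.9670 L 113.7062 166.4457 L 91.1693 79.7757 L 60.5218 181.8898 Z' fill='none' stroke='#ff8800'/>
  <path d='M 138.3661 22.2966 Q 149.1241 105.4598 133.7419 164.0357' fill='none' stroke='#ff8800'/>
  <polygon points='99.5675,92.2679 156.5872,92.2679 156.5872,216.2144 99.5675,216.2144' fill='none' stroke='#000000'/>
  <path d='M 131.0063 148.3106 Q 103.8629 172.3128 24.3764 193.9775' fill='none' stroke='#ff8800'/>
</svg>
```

viewBox `0 0 255.3797 251.2336` with mm width/height → 1 unit = 1 mm. Flip: y_m = 251.2336 − y_svg.

**Shape 1** — `<polygon>` rectangle, stroke `#000000` → engrave (S175, F2276). Machine vertices: (25.5344,180.6392) → (146.9060,180.6392) → (146.9060,121.0728) → (25.5344,121.0728) → (25.5344,180.6392). Closed: final G1 returns to the first vertex.

**Shape 2** — `<path>` closed polygon, stroke `#ff8800` → score (S550, F2178). Machine vertices: (38.5446,238.3076) → (101.1912,35.0003) → (111.7270,79.2666) → (113.7062,84.7879) → (91.1693,171.4579) → (60.5218,69.3438) → (38.5446,238.3076). Closed: final G1 returns to the first vertex.

**Shape 3** — `<path>` quadratic bezier, stroke `#ff8800` → score (S550, F2178). Control points (SVG): P0=(138.3661,22.2966), P1=(149.1241,105.4598), P2=(133.7419,164.0357); sampled at t=k/3. Machine vertices: (138.3661,228.9370) → (142.6336,176.2268) → (141.0922,128.9804) → (133.7419,87.1979). Open path.

**Shape 4** — `<polygon>` rectangle, stroke `#000000` → engrave (S175, F2276). Machine vertices: (99.5675,158.9657) → (156.5872,158.9657) → (156.5872,35.0192) → (99.5675,35.0192) → (99.5675,158.9657). Closed: final G1 returns to the first vertex.

**Shape 5** — `<path>` quadratic bezier, stroke `#ff8800` → score (S550, F2178). Control points (SVG): P0=(131.0063,148.3106), P1=(103.8629,172.3128), P2=(24.3764,193.9775); sampled at t=k/3. Machine vertices: (131.0063,102.9230) → (107.0948,87.1813) → (71.5515,71.9590) → (24.3764,57.2561). Open path.

; Generated by LaserGRBL
G21
G90
G0 X25.5344 Y180.6392
M3 S175
G01 X146.9060 Y180.6392 F2276
G01 X146.9060 Y121.0728 F2276
G01 X25.5344 Y121.0728 F2276
G01 X25.5344 Y180.6392 F2276
G0 X38.5446 Y238.3076
M3 S550
G01 X101.1912 Y35.0003 F2178
G01 X111.7270 Y79.2666 F2178
G01 X113.7062 Y84.7879 F2178
G01 X91.1693 Y171.4579 F2178
G01 X60.5218 Y69.3438 F2178
G01 X38.5446 Y238.3076 F2178
G0 X138.3661 Y228.9370
M3 S550
G01 X142.6336 Y176.2268 F2178
G01 X141.0922 Y128.9804 F2178
G01 X133.7419 Y87.1979 F2178
G0 X99.5675 Y158.9657
M3 S175
G01 X156.5872 Y158.9657 F2276
G01 X156.5872 Y35.0192 F2276
G01 X99.5675 Y35.0192 F2276
G01 X99.5675 Y158.9657 F2276
G0 X131.0063 Y102.9230
M3 S550
G01 X107.0948 Y87.1813 F2178
G01 X71.5515 Y71.9590 F2178
G01 X24.3764 Y57.2561 F2178
M5
G0 X0.0000 Y0.0000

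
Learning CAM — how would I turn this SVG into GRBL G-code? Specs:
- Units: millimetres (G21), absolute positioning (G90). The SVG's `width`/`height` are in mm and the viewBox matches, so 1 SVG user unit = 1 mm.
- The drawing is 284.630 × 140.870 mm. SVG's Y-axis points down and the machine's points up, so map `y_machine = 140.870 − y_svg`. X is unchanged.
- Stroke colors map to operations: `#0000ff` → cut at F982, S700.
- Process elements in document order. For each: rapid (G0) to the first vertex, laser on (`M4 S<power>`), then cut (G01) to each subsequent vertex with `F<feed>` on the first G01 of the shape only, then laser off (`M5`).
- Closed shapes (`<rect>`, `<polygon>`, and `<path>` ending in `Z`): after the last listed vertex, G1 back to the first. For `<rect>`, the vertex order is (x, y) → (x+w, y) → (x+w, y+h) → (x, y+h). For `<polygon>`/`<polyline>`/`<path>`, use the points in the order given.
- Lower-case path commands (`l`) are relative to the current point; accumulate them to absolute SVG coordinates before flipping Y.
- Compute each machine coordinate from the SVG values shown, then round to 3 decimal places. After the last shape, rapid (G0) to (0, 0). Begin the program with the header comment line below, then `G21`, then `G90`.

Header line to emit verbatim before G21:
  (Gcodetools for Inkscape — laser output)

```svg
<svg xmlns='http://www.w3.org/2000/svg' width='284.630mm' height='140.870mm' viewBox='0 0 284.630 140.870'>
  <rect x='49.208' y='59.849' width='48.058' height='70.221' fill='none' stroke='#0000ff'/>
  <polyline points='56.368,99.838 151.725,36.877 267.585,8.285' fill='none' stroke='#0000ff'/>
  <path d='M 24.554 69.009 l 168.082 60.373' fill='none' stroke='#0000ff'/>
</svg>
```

Since the viewBox matches the mm dimensions, user units are millimetres directly. The only transform is the Y-flip y_m = 140.870 − y_svg.

Shape 1 is a rectangle drawn with `<rect>`. Its stroke #0000ff means cut at S700, F982. After flipping Y the toolpath is (49.208,81.021) → (97.266,81.021) → (97.266,10.800) → (49.208,10.800) → (49.208,81.021), returning to the start.

Shape 2 is a open polyline drawn with `<polyline>`. Its stroke #0000ff means cut at S700, F982. After flipping Y the toolpath is (56.368,41.032) → (151.725,103.993) → (267.585,132.585).

Shape 3 is a line segment drawn with `<path>`. Its stroke #0000ff means cut at S700, F982. After flipping Y the toolpath is (24.554,71.861) → (192.636,11.488).

(Gcodetools for Inkscape — laser output)
G21
G90
G0 X49.208 Y81.021
M4 S700
G01 X97.266 Y81.021 F982
G01 X97.266 Y10.800
G01 X49.208 Y10.800
G01 X49.208 Y81.021
M5
G0 X56.368 Y41.032
M4 S700
G01 X151.725 Y103.993 F982
G01 X267.585 Y132.585
M5
G0 X24.554 Y71.861
M4 S700
G01 X192.636 Y11.488 F982
M5
G0 X0.000 Y0.000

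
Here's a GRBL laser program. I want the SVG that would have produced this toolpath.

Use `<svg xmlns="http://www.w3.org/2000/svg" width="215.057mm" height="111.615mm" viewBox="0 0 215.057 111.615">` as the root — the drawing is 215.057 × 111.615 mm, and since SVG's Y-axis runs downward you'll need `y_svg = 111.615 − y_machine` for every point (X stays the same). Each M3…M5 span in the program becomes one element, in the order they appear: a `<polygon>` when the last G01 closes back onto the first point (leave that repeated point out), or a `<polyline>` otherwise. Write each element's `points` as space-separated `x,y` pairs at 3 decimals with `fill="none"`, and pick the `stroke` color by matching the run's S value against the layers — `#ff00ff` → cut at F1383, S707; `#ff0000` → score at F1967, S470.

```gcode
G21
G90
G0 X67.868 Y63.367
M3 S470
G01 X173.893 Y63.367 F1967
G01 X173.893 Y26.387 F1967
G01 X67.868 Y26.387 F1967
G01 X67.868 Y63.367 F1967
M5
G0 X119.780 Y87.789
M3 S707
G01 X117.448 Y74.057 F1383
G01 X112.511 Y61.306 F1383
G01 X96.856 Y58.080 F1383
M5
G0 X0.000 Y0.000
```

<svg xmlns="http://www.w3.org/2000/svg" width="215.057mm" height="111.615mm" viewBox="0 0 215.057 111.615">
  <polygon points="67.868,48.248 173.893,48.248 173.893,85.228 67.868,85.228" fill="none" stroke="#ff0000"/>
  <polyline points="119.780,23.826 117.448,37.558 112.511,50.309 96.856,53.535" fill="none" stroke="#ff00ff"/>
</svg>

y_svg = 111.615 − y_m.

[1] S470→`#ff0000` (score); closed run; points: 67.868,48.248 173.893,48.248 173.893,85.228 67.868,85.228

[2] S707→`#ff00ff` (cut); open run; points: 119.780,23.826 117.448,37.558 112.511,50.309 96.856,53.535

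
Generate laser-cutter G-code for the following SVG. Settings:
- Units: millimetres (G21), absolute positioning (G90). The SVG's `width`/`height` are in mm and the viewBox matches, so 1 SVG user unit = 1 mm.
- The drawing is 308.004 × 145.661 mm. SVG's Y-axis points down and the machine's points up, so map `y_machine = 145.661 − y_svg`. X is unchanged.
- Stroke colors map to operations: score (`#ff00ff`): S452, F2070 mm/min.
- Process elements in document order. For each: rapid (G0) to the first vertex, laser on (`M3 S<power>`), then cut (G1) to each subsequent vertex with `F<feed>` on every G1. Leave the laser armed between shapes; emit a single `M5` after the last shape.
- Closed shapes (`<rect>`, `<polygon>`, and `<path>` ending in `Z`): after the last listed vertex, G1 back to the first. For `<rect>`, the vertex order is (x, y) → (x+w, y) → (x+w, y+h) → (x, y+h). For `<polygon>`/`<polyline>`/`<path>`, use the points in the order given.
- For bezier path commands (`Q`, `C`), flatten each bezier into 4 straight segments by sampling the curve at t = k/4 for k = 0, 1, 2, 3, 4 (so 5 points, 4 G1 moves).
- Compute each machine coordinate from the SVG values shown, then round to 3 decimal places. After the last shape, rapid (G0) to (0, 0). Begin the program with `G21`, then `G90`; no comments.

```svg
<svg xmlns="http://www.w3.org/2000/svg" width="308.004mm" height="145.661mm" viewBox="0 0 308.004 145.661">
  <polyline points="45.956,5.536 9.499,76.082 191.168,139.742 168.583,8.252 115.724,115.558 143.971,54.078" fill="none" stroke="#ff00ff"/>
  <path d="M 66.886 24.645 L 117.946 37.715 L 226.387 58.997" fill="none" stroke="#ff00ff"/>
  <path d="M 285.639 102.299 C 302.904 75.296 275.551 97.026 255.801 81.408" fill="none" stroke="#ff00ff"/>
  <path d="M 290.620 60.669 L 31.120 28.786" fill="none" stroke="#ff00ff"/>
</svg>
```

Since the viewBox matches the mm dimensions, user units are millimetres directly. The only transform is the Y-flip y_m = 145.661 − y_svg.

Shape 1 is a open polyline drawn with `<polyline>`. Its stroke #ff00ff means score at S452, F2070. After flipping Y the toolpath is (45.956,140.125) → (9.499,69.579) → (191.168,5.919) → (168.583,137.409) → (115.724,30.103) → (143.971,91.583).

Shape 2 is a open polyline drawn with `<path>`. Its stroke #ff00ff means score at S452, F2070. After flipping Y the toolpath is (66.886,121.016) → (117.946,107.946) → (226.387,86.664).

Shape 3 is a cubic bezier drawn with `<path>`. Its stroke #ff00ff means score at S452, F2070. After flipping Y the toolpath is (285.639,43.362) → (291.038,55.822) → (284.601,58.077) → (271.223,58.197) → (255.801,64.253).

Shape 4 is a line segment drawn with `<path>`. Its stroke #ff00ff means score at S452, F2070. After flipping Y the toolpath is (290.620,84.992) → (31.120,116.875).

G21
G90
G0 X45.956 Y140.125
M3 S452
G1 X9.499 Y69.579 F2070
G1 X191.168 Y5.919 F2070
G1 X168.583 Y137.409 F2070
G1 X115.724 Y30.103 F2070
G1 X143.971 Y91.583 F2070
G0 X66.886 Y121.016
M3 S452
G1 X117.946 Y107.946 F2070
G1 X226.387 Y86.664 F2070
G0 X285.639 Y43.362
M3 S452
G1 X291.038 Y55.822 F2070
G1 X284.601 Y58.077 F2070
G1 X271.223 Y58.197 F2070
G1 X255.801 Y64.253 F2070
G0 X290.620 Y84.992
M3 S452
G1 X31.120 Y116.875 F2070
M5
G0 X0.000 Y0.000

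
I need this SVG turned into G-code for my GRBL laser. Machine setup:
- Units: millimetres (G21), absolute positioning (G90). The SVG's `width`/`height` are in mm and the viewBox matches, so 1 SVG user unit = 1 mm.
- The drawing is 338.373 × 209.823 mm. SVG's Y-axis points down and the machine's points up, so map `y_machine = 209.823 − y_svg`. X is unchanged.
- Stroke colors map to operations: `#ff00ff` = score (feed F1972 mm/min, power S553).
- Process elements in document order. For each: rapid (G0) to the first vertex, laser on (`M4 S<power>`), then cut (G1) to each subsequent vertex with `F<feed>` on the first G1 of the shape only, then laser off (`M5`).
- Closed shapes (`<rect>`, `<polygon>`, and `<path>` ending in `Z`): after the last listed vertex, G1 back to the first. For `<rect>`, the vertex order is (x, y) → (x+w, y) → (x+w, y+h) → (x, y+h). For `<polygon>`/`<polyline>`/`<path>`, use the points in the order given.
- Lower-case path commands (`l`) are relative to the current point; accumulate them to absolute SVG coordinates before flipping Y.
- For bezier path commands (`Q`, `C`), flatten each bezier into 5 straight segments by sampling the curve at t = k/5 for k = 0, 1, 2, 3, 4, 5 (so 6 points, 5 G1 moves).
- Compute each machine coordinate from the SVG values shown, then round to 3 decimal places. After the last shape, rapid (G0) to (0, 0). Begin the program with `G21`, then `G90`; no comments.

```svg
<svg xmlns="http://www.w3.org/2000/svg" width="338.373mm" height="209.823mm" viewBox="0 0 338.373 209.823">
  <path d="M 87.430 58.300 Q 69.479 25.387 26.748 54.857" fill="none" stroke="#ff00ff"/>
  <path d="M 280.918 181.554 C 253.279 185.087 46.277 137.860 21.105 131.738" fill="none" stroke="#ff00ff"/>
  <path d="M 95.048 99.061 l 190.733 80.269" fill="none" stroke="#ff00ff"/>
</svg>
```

viewBox `0 0 338.373 209.823` with mm width/height → 1 unit = 1 mm. Flip: y_m = 209.823 − y_svg.

**Shape 1** — `<path>` quadratic bezier, stroke `#ff00ff` → score (S553, F1972). Control points (SVG): P0=(87.430,58.300), P1=(69.479,25.387), P2=(26.748,54.857); sampled at t=k/5. Machine vertices: (87.430,151.523) → (79.258,162.193) → (69.104,167.872) → (56.968,168.561) → (42.849,164.259) → (26.748,154.966). Open path.

**Shape 2** — `<path>` cubic bezier, stroke `#ff00ff` → score (S553, F1972). Control points (SVG): P0=(280.918,181.554), P1=(253.279,185.087), P2=(46.277,137.860), P3=(21.105,131.738); sampled at t=k/5. Machine vertices: (280.918,28.269) → (245.701,31.505) → (184.773,42.515) → (115.473,56.888) → (55.138,70.214) → (21.105,78.085). Open path.

**Shape 3** — `<path>` line segment, stroke `#ff00ff` → score (S553, F1972). Machine vertices: (95.048,110.762) → (285.781,30.493). Open path.

G21
G90
G0 X87.430 Y151.523
M4 S553
G1 X79.258 Y162.193 F1972
G1 X69.104 Y167.872
G1 X56.968 Y168.561
G1 X42.849 Y164.259
G1 X26.748 Y154.966
M5
G0 X280.918 Y28.269
M4 S553
G1 X245.701 Y31.505 F1972
G1 X184.773 Y42.515
G1 X115.473 Y56.888
G1 X55.138 Y70.214
G1 X21.105 Y78.085
M5
G0 X95.048 Y110.762
M4 S553
G1 X285.781 Y30.493 F1972
M5
G0 X0.000 Y0.000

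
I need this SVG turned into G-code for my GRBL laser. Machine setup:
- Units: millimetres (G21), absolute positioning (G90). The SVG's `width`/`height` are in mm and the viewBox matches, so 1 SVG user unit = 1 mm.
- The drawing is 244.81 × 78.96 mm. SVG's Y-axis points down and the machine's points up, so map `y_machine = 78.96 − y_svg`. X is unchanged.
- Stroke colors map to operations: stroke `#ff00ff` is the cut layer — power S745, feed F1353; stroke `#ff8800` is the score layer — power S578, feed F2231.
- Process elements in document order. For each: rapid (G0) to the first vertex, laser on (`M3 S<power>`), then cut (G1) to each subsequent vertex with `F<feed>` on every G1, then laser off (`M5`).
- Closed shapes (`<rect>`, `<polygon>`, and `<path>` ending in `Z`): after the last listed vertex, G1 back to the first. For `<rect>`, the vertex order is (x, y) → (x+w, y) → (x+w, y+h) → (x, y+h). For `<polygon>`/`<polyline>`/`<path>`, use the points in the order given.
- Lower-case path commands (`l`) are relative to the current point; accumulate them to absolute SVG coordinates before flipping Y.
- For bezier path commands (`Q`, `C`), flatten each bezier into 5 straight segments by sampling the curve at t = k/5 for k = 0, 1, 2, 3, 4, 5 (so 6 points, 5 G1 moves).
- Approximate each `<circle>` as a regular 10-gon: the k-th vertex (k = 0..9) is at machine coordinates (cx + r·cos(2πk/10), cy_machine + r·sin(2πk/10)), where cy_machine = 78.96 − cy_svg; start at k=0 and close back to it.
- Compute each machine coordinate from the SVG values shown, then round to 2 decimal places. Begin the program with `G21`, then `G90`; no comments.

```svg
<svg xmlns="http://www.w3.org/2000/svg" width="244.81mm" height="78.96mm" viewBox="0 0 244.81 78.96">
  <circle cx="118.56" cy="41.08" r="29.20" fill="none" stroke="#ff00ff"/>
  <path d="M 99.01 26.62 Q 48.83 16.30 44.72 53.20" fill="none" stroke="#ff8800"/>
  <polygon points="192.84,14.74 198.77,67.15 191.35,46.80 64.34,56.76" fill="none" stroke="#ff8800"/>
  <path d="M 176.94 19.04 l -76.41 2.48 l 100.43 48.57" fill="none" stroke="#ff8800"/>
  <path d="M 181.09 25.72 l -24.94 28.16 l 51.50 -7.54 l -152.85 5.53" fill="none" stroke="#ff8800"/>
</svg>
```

viewBox `0 0 244.81 78.96` with mm width/height → 1 unit = 1 mm. Flip: y_m = 78.96 − y_svg.

**Shape 1** — `<circle>` circle, stroke `#ff00ff` → cut (S745, F1353). Machine vertices: (147.76,37.88) → (142.18,55.04) → (127.58,65.65) → (109.54,65.65) → (94.94,55.04) → (89.36,37.88) → (94.94,20.72) → (109.54,10.11) → (127.58,10.11) → (142.18,20.72) → (147.76,37.88). Closed: final G1 returns to the first vertex.

**Shape 2** — `<path>` quadratic bezier, stroke `#ff8800` → score (S578, F2231). Control points (SVG): P0=(99.01,26.62), P1=(48.83,16.30), P2=(44.72,53.20); sampled at t=k/5. Machine vertices: (99.01,52.34) → (80.78,54.58) → (66.24,53.04) → (55.38,47.72) → (48.21,38.63) → (44.72,25.76). Open path.

**Shape 3** — `<polygon>` closed polygon, stroke `#ff8800` → score (S578, F2231). Machine vertices: (192.84,64.22) → (198.77,11.81) → (191.35,32.16) → (64.34,22.20) → (192.84,64.22). Closed: final G1 returns to the first vertex.

**Shape 4** — `<path>` open polyline, stroke `#ff8800` → score (S578, F2231). Machine vertices: (176.94,59.92) → (100.53,57.44) → (200.96,8.87). Open path.

**Shape 5** — `<path>` open polyline, stroke `#ff8800` → score (S578, F2231). Machine vertices: (181.09,53.24) → (156.15,25.08) → (207.65,32.62) → (54.80,27.09). Open path.

G21
G90
G0 X147.76 Y37.88
M3 S745
G1 X142.18 Y55.04 F1353
G1 X127.58 Y65.65 F1353
G1 X109.54 Y65.65 F1353
G1 X94.94 Y55.04 F1353
G1 X89.36 Y37.88 F1353
G1 X94.94 Y20.72 F1353
G1 X109.54 Y10.11 F1353
G1 X127.58 Y10.11 F1353
G1 X142.18 Y20.72 F1353
G1 X147.76 Y37.88 F1353
M5
G0 X99.01 Y52.34
M3 S578
G1 X80.78 Y54.58 F2231
G1 X66.24 Y53.04 F2231
G1 X55.38 Y47.72 F2231
G1 X48.21 Y38.63 F2231
G1 X44.72 Y25.76 F2231
M5
G0 X192.84 Y64.22
M3 S578
G1 X198.77 Y11.81 F2231
G1 X191.35 Y32.16 F2231
G1 X64.34 Y22.20 F2231
G1 X192.84 Y64.22 F2231
M5
G0 X176.94 Y59.92
M3 S578
G1 X100.53 Y57.44 F2231
G1 X200.96 Y8.87 F2231
M5
G0 X181.09 Y53.24
M3 S578
G1 X156.15 Y25.08 F2231
G1 X207.65 Y32.62 F2231
G1 X54.80 Y27.09 F2231
M5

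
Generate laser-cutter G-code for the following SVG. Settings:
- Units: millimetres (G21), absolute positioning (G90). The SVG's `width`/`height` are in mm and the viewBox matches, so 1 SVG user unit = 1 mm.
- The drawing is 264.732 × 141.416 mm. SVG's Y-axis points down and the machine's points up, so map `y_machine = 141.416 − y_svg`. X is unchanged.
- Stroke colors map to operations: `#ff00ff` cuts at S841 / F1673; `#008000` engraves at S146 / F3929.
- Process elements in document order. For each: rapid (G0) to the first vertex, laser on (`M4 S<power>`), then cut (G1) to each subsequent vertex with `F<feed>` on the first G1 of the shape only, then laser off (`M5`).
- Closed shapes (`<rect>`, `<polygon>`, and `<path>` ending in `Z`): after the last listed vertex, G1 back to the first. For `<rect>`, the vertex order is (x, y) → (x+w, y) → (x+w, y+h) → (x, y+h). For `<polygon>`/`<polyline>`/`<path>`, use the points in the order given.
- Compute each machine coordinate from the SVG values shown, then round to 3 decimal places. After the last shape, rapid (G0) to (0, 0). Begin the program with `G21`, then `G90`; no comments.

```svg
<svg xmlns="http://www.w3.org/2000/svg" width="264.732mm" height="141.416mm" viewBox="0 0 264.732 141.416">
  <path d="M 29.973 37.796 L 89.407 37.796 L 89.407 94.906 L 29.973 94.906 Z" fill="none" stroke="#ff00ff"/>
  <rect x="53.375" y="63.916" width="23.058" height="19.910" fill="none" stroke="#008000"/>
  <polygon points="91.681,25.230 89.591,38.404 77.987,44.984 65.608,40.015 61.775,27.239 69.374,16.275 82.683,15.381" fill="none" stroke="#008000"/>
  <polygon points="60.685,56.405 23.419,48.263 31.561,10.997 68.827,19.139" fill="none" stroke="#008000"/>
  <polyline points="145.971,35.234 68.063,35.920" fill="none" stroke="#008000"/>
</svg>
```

Since the viewBox matches the mm dimensions, user units are millimetres directly. The only transform is the Y-flip y_m = 141.416 − y_svg.

Shape 1 is a rectangle drawn with `<path>`. Its stroke #ff00ff means cut at S841, F1673. After flipping Y the toolpath is (29.973,103.620) → (89.407,103.620) → (89.407,46.510) → (29.973,46.510) → (29.973,103.620), returning to the start.

Shape 2 is a rectangle drawn with `<rect>`. Its stroke #008000 means engrave at S146, F3929. After flipping Y the toolpath is (53.375,77.500) → (76.433,77.500) → (76.433,57.590) → (53.375,57.590) → (53.375,77.500), returning to the start.

Shape 3 is a regular polygon drawn with `<polygon>`. Its stroke #008000 means engrave at S146, F3929. After flipping Y the toolpath is (91.681,116.186) → (89.591,103.012) → (77.987,96.432) → (65.608,101.401) → (61.775,114.177) → (69.374,125.141) → (82.683,126.035) → (91.681,116.186), returning to the start.

Shape 4 is a regular polygon drawn with `<polygon>`. Its stroke #008000 means engrave at S146, F3929. After flipping Y the toolpath is (60.685,85.011) → (23.419,93.153) → (31.561,130.419) → (68.827,122.277) → (60.685,85.011), returning to the start.

Shape 5 is a line segment drawn with `<polyline>`. Its stroke #008000 means engrave at S146, F3929. After flipping Y the toolpath is (145.971,106.182) → (68.063,105.496).

G21
G90
G0 X29.973 Y103.620
M4 S841
G1 X89.407 Y103.620 F1673
G1 X89.407 Y46.510
G1 X29.973 Y46.510
G1 X29.973 Y103.620
M5
G0 X53.375 Y77.500
M4 S146
G1 X76.433 Y77.500 F3929
G1 X76.433 Y57.590
G1 X53.375 Y57.590
G1 X53.375 Y77.500
M5
G0 X91.681 Y116.186
M4 S146
G1 X89.591 Y103.012 F3929
G1 X77.987 Y96.432
G1 X65.608 Y101.401
G1 X61.775 Y114.177
G1 X69.374 Y125.141
G1 X82.683 Y126.035
G1 X91.681 Y116.186
M5
G0 X60.685 Y85.011
M4 S146
G1 X23.419 Y93.153 F3929
G1 X31.561 Y130.419
G1 X68.827 Y122.277
G1 X60.685 Y85.011
M5
G0 X145.971 Y106.182
M4 S146
G1 X68.063 Y105.496 F3929
M5
G0 X0.000 Y0.000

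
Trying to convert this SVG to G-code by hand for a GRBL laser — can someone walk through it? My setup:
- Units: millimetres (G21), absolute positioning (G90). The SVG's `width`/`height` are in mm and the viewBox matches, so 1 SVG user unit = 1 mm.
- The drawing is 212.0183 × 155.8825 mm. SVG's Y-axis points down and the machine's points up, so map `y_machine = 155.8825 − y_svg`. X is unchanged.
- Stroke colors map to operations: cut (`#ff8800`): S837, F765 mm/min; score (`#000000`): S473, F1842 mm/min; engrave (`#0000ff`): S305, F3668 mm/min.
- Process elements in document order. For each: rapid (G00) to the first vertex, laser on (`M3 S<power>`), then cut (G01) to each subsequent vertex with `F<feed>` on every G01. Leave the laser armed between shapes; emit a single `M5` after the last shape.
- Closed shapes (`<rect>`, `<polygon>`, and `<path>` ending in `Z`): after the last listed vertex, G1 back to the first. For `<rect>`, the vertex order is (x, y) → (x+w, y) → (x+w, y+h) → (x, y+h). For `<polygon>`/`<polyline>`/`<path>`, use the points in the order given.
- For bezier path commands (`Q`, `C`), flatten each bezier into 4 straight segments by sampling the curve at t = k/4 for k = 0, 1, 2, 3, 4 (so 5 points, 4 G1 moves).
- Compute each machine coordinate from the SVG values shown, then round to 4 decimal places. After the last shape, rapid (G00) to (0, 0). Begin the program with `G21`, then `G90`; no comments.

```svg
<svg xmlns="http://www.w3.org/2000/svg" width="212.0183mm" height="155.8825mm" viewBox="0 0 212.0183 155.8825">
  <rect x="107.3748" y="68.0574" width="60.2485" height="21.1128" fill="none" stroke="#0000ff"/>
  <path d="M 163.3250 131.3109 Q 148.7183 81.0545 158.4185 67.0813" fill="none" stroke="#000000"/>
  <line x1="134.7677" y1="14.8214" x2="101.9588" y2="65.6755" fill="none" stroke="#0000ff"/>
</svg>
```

G21
G90
G00 X107.3748 Y87.8251
M3 S305
G01 X167.6233 Y87.8251 F3668
G01 X167.6233 Y66.7123 F3668
G01 X107.3748 Y66.7123 F3668
G01 X107.3748 Y87.8251 F3668
G00 X163.3250 Y24.5716
M3 S473
G01 X157.5408 Y47.4321 F1842
G01 X154.7950 Y65.7572 F1842
G01 X155.0876 Y79.5469 F1842
G01 X158.4185 Y88.8012 F1842
G00 X134.7677 Y141.0611
M3 S305
G01 X101.9588 Y90.2070 F3668
M5
G00 X0.0000 Y0.0000

Since the viewBox matches the mm dimensions, user units are millimetres directly. The only transform is the Y-flip y_m = 155.8825 − y_svg.

Shape 1 is a rectangle drawn with `<rect>`. Its stroke #0000ff means engrave at S305, F3668. After flipping Y the toolpath is (107.3748,87.8251) → (167.6233,87.8251) → (167.6233,66.7123) → (107.3748,66.7123) → (107.3748,87.8251), returning to the start.

Shape 2 is a quadratic bezier drawn with `<path>`. Its stroke #000000 means score at S473, F1842. After flipping Y the toolpath is (163.3250,24.5716) → (157.5408,47.4321) → (154.7950,65.7572) → (155.0876,79.5469) → (158.4185,88.8012).

Shape 3 is a line segment drawn with `<line>`. Its stroke #0000ff means engrave at S305, F3668. After flipping Y the toolpath is (134.7677,141.0611) → (101.9588,90.2070).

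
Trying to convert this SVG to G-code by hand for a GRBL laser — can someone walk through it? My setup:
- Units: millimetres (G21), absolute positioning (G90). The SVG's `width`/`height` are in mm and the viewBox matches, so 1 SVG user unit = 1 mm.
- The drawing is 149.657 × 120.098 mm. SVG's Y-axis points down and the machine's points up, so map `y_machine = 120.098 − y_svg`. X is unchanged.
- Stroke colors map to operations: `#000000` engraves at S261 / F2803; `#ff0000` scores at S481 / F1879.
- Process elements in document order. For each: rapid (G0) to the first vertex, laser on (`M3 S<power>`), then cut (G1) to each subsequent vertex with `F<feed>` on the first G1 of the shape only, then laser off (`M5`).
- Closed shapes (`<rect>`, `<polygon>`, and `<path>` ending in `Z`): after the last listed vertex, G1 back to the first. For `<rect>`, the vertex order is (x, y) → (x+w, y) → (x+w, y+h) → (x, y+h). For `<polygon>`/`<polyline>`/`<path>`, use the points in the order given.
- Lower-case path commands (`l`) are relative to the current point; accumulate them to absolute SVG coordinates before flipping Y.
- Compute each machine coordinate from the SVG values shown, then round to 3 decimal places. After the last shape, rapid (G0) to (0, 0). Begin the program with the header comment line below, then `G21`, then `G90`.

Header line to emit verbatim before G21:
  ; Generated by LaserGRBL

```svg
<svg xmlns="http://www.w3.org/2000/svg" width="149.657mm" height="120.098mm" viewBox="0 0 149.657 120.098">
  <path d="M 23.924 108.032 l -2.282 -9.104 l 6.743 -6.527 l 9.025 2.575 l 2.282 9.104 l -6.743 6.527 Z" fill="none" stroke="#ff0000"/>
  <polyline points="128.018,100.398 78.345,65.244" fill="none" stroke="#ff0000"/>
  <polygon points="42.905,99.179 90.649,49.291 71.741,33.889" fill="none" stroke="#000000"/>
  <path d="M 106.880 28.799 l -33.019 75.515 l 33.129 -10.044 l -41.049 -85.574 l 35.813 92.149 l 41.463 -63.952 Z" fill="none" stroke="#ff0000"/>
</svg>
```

viewBox `0 0 149.657 120.098` with mm width/height → 1 unit = 1 mm. Flip: y_m = 120.098 − y_svg.

**Shape 1** — `<path>` regular polygon, stroke `#ff0000` → score (S481, F1879). Machine vertices: (23.924,12.066) → (21.642,21.170) → (28.385,27.697) → (37.410,25.122) → (39.692,16.018) → (32.949,9.491) → (23.924,12.066). Closed: final G1 returns to the first vertex.

**Shape 2** — `<polyline>` line segment, stroke `#ff0000` → score (S481, F1879). Machine vertices: (128.018,19.700) → (78.345,54.854). Open path.

**Shape 3** — `<polygon>` closed polygon, stroke `#000000` → engrave (S261, F2803). Machine vertices: (42.905,20.919) → (90.649,70.807) → (71.741,86.209) → (42.905,20.919). Closed: final G1 returns to the first vertex.

**Shape 4** — `<path>` closed polygon, stroke `#ff0000` → score (S481, F1879). Machine vertices: (106.880,91.299) → (73.861,15.784) → (106.990,25.828) → (65.941,111.402) → (101.754,19.253) → (143.217,83.205) → (106.880,91.299). Closed: final G1 returns to the first vertex.

; Generated by LaserGRBL
G21
G90
G0 X23.924 Y12.066
M3 S481
G1 X21.642 Y21.170 F1879
G1 X28.385 Y27.697
G1 X37.410 Y25.122
G1 X39.692 Y16.018
G1 X32.949 Y9.491
G1 X23.924 Y12.066
M5
G0 X128.018 Y19.700
M3 S481
G1 X78.345 Y54.854 F1879
M5
G0 X42.905 Y20.919
M3 S261
G1 X90.649 Y70.807 F2803
G1 X71.741 Y86.209
G1 X42.905 Y20.919
M5
G0 X106.880 Y91.299
M3 S481
G1 X73.861 Y15.784 F1879
G1 X106.990 Y25.828
G1 X65.941 Y111.402
G1 X101.754 Y19.253
G1 X143.217 Y83.205
G1 X106.880 Y91.299
M5
G0 X0.000 Y0.000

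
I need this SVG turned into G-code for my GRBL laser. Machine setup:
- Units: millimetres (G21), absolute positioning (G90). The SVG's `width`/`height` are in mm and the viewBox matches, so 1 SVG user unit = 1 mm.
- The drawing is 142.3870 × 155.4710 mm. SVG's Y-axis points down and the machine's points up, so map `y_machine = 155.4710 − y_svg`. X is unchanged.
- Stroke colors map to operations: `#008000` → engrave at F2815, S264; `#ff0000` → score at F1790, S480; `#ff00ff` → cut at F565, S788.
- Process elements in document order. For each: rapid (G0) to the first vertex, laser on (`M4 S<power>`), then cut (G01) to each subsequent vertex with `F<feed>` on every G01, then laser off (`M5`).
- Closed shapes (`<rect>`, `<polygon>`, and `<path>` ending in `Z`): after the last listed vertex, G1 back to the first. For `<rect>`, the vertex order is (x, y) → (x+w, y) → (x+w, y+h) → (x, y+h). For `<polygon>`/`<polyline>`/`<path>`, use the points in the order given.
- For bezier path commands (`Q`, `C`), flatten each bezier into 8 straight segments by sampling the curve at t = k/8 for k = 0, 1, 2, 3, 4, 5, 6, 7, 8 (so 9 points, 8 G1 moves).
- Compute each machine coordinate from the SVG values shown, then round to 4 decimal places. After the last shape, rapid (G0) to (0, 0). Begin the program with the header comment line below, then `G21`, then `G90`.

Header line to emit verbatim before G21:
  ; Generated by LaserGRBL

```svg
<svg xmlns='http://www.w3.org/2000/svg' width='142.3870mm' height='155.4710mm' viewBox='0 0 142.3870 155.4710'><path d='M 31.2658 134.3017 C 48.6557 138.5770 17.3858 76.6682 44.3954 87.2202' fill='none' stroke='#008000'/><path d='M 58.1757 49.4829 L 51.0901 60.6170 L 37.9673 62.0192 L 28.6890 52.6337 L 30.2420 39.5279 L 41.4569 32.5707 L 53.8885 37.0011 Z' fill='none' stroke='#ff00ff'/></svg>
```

; Generated by LaserGRBL
G21
G90
G0 X31.2658 Y21.1693
M4 S264
G01 X35.7150 Y22.3977 F2815
G01 X36.8554 Y28.2060 F2815
G01 X35.9405 Y36.9697 F2815
G01 X34.2232 Y47.0638 F2815
G01 X32.9569 Y56.8638 F2815
G01 X33.3947 Y64.7447 F2815
G01 X36.7898 Y69.0820 F2815
G01 X44.3954 Y68.2508 F2815
M5
G0 X58.1757 Y105.9881
M4 S788
G01 X51.0901 Y94.8540 F565
G01 X37.9673 Y93.4518 F565
G01 X28.6890 Y102.8373 F565
G01 X30.2420 Y115.9431 F565
G01 X41.4569 Y122.9003 F565
G01 X53.8885 Y118.4699 F565
G01 X58.1757 Y105.9881 F565
M5
G0 X0.0000 Y0.0000

Since the viewBox matches the mm dimensions, user units are millimetres directly. The only transform is the Y-flip y_m = 155.4710 − y_svg.

Shape 1 is a cubic bezier drawn with `<path>`. Its stroke #008000 means engrave at S264, F2815. After flipping Y the toolpath is (31.2658,21.1693) → (35.7150,22.3977) → (36.8554,28.2060) → (35.9405,36.9697) → (34.2232,47.0638) → (32.9569,56.8638) → (33.3947,64.7447) → (36.7898,69.0820) → (44.3954,68.2508).

Shape 2 is a regular polygon drawn with `<path>`. Its stroke #ff00ff means cut at S788, F565. After flipping Y the toolpath is (58.1757,105.9881) → (51.0901,94.8540) → (37.9673,93.4518) → (28.6890,102.8373) → (30.2420,115.9431) → (41.4569,122.9003) → (53.8885,118.4699) → (58.1757,105.9881), returning to the start.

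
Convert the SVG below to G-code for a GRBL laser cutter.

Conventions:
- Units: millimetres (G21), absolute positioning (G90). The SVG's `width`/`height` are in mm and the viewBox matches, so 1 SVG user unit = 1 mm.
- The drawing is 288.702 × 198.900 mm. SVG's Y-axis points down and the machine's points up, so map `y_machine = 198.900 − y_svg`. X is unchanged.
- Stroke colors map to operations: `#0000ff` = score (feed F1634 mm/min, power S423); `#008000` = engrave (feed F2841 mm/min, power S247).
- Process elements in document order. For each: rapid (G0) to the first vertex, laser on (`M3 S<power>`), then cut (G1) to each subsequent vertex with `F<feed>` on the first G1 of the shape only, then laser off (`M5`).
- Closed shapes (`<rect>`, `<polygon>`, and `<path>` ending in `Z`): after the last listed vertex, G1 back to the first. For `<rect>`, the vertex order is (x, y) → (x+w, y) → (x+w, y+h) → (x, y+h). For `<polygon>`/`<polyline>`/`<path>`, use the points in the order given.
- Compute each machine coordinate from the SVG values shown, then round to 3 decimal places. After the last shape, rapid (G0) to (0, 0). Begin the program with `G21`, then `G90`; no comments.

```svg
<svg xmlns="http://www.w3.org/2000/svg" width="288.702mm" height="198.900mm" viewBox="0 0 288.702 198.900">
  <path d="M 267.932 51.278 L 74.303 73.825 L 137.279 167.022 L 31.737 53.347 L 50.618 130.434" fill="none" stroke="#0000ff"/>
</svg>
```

G21
G90
G0 X267.932 Y147.622
M3 S423
G1 X74.303 Y125.075 F1634
G1 X137.279 Y31.878
G1 X31.737 Y145.553
G1 X50.618 Y68.466
M5
G0 X0.000 Y0.000

viewBox `0 0 288.702 198.900` with mm width/height → 1 unit = 1 mm. Flip: y_m = 198.900 − y_svg.

**Shape 1** — `<path>` open polyline, stroke `#0000ff` → score (S423, F1634). Machine vertices: (267.932,147.622) → (74.303,125.075) → (137.279,31.878) → (31.737,145.553) → (50.618,68.466). Open path.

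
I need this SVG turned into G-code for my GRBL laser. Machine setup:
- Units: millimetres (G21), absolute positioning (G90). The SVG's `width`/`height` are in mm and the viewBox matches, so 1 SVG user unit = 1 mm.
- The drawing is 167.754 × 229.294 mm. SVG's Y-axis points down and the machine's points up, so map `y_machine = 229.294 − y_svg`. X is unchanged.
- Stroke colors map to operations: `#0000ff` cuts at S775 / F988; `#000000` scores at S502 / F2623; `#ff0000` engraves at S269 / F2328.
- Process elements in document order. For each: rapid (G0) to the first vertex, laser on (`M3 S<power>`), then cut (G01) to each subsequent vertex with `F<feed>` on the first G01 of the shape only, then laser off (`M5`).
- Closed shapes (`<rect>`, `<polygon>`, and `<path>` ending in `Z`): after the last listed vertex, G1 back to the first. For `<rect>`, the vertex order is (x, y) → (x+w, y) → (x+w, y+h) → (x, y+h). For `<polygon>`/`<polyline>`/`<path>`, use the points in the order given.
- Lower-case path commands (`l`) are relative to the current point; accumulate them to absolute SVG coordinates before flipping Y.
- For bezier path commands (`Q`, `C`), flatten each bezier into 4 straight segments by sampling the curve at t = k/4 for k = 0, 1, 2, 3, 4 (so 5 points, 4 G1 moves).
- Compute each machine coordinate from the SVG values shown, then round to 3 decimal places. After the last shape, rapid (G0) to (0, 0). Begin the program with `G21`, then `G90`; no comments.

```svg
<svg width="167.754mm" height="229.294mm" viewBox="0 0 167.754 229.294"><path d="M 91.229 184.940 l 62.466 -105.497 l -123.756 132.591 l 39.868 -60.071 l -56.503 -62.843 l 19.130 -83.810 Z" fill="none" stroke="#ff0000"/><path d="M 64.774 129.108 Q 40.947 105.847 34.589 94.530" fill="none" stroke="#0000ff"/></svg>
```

G21
G90
G0 X91.229 Y44.354
M3 S269
G01 X153.695 Y149.851 F2328
G01 X29.939 Y17.260
G01 X69.807 Y77.331
G01 X13.304 Y140.174
G01 X32.434 Y223.984
G01 X91.229 Y44.354
M5
G0 X64.774 Y100.186
M3 S775
G01 X53.952 Y111.070 F988
G01 X45.314 Y120.461
G01 X38.860 Y128.359
G01 X34.589 Y134.764
M5
G0 X0.000 Y0.000

viewBox `0 0 167.754 229.294` with mm width/height → 1 unit = 1 mm. Flip: y_m = 229.294 − y_svg.

**Shape 1** — `<path>` closed polygon, stroke `#ff0000` → engrave (S269, F2328). Machine vertices: (91.229,44.354) → (153.695,149.851) → (29.939,17.260) → (69.807,77.331) → (13.304,140.174) → (32.434,223.984) → (91.229,44.354). Closed: final G1 returns to the first vertex.

**Shape 2** — `<path>` quadratic bezier, stroke `#0000ff` → cut (S775, F988). Control points (SVG): P0=(64.774,129.108), P1=(40.947,105.847), P2=(34.589,94.530); sampled at t=k/4. Machine vertices: (64.774,100.186) → (53.952,111.070) → (45.314,120.461) → (38.860,128.359) → (34.589,134.764). Open path.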